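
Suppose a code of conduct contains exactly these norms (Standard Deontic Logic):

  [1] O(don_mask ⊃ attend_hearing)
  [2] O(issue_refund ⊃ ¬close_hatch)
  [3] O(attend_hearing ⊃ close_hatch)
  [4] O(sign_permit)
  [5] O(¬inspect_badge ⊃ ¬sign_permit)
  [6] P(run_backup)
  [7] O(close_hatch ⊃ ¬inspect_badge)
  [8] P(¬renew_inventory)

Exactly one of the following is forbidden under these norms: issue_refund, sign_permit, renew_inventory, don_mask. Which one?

don_mask

Premise 4 states O(sign_permit) outright.
Premise 5 is O(¬inspect_badge ⊃ ¬sign_permit); contrapositively O(sign_permit ⊃ inspect_badge). Since O(sign_permit) holds, K gives O(inspect_badge).
Premise 7, O(close_hatch ⊃ ¬inspect_badge), contraposes to O(inspect_badge ⊃ ¬close_hatch); with O(inspect_badge) we get O(¬close_hatch).
The contrapositive of premise 3 (O(attend_hearing ⊃ close_hatch)) is O(¬close_hatch ⊃ ¬attend_hearing), and O(¬close_hatch) is already established, so O(¬attend_hearing).
Premise 1 is O(don_mask ⊃ attend_hearing); contrapositively O(¬attend_hearing ⊃ ¬don_mask). Since O(¬attend_hearing) holds, K gives O(¬don_mask).
So O(¬don_mask) holds, i.e. don_mask is forbidden. None of the other listed options is forbidden under the premises.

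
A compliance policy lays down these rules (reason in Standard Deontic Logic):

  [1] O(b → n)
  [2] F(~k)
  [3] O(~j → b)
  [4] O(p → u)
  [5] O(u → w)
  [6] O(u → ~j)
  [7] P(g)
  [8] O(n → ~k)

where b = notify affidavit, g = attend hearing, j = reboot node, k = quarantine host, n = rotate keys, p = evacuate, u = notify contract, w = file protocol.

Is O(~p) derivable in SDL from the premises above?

Yes

F(~k) at premise 2 means O(k).
Premise 8 is O(n → ~k); contrapositively O(k → ~n). Since O(k) holds, K gives O(~n).
The contrapositive of premise 1 (O(b → n)) is O(~n → ~b), and O(~n) is already established, so O(~b).
Premise 3 is O(~j → b); contrapositively O(~b → j). Since O(~b) holds, K gives O(j).
Premise 6 is O(u → ~j); contrapositively O(j → ~u). Since O(j) holds, K gives O(~u).
The contrapositive of premise 4 (O(p → u)) is O(~u → ~p), and O(~u) is already established, so O(~p).
Premises 5, 7 do not contribute to this derivation.
So O(~p) follows.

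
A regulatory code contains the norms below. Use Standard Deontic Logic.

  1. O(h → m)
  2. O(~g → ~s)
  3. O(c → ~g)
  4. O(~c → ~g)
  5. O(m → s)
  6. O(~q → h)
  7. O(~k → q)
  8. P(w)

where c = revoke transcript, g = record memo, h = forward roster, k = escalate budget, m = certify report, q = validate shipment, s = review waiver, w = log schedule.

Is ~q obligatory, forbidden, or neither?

Forbidden

Premises 4 and 3 are O(~c → ~g) and O(c → ~g); every ideal world satisfies ~c or c, so in either case ~g holds — hence O(~g).
From O(~g) and premise 2, O(~g → ~s), we obtain O(~s).
Premise 5 is O(m → s); contrapositively O(~s → ~m). Since O(~s) holds, K gives O(~m).
Premise 1 is O(h → m); contrapositively O(~m → ~h). Since O(~m) holds, K gives O(~h).
Premise 6, O(~q → h), contraposes to O(~h → q); with O(~h) we get O(q).
Premises 7, 8 do not contribute to this derivation.
Thus O(q), which is F(~q): ~q is forbidden.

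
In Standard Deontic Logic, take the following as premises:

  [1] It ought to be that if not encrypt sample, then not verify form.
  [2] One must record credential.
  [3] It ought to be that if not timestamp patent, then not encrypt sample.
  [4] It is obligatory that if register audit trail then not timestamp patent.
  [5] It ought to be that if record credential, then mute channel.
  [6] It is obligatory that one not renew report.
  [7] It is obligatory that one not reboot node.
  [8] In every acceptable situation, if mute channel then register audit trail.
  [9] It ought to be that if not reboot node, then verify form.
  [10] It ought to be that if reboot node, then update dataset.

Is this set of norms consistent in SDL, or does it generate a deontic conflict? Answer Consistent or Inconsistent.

Premise 7 gives O(¬reboot_node).
From O(¬reboot_node) and premise 9, O(¬reboot_node → verify_form), we obtain O(verify_form).
The contrapositive of premise 1 (O(¬encrypt_sample → ¬verify_form)) is O(verify_form → encrypt_sample), and O(verify_form) is already established, so O(encrypt_sample).
The contrapositive of premise 3 (O(¬timestamp_patent → ¬encrypt_sample)) is O(encrypt_sample → timestamp_patent), and O(encrypt_sample) is already established, so O(timestamp_patent).
The contrapositive of premise 4 (O(register_audit_trail → ¬timestamp_patent)) is O(timestamp_patent → ¬register_audit_trail), and O(timestamp_patent) is already established, so O(¬register_audit_trail).
The contrapositive of premise 8 (O(mute_channel → register_audit_trail)) is O(¬register_audit_trail → ¬mute_channel), and O(¬register_audit_trail) is already established, so O(¬mute_channel).
The contrapositive of premise 5 (O(record_credential → mute_channel)) is O(¬mute_channel → ¬record_credential), and O(¬mute_channel) is already established, so O(¬record_credential).
But premise 2 directly asserts O(record_credential).
We now have both O(¬record_credential) and O(record_credential) — record_credential is simultaneously obligatory and forbidden, violating the D-axiom.

Inconsistent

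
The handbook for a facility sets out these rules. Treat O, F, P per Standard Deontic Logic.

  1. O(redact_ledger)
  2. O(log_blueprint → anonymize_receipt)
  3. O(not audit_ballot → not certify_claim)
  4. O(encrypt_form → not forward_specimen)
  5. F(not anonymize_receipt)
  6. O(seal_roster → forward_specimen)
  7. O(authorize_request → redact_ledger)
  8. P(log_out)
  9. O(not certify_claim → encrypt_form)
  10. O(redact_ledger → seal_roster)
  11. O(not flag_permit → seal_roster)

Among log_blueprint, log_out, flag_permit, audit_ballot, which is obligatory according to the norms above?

From premise 1 we have O(redact_ledger).
From O(redact_ledger) and premise 10, O(redact_ledger → seal_roster), we obtain O(seal_roster).
With premise 6, O(seal_roster → forward_specimen), the K-axiom yields O(forward_specimen).
The contrapositive of premise 4 (O(encrypt_form → not forward_specimen)) is O(forward_specimen → not encrypt_form), and O(forward_specimen) is already established, so O(not encrypt_form).
Premise 9 is O(not certify_claim → encrypt_form); contrapositively O(not encrypt_form → certify_claim). Since O(not encrypt_form) holds, K gives O(certify_claim).
The contrapositive of premise 3 (O(not audit_ballot → not certify_claim)) is O(certify_claim → audit_ballot), and O(certify_claim) is already established, so O(audit_ballot).
So O(audit_ballot) holds — audit_ballot is obligatory. None of the other listed options is made obligatory by any chain of premises.

audit_ballot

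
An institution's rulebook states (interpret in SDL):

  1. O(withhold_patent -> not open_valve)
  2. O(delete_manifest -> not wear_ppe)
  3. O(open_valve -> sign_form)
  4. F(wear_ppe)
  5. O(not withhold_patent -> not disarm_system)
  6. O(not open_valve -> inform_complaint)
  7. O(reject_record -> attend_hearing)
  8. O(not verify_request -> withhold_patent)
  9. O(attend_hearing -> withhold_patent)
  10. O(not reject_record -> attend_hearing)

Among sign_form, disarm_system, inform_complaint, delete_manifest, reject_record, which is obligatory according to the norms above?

Premises 7 and 10 cover both cases: O(reject_record -> attend_hearing) and O(not reject_record -> attend_hearing). Since reject_record ∨ not reject_record is a tautology, O(attend_hearing) follows.
Applying K to premise 9 (O(attend_hearing -> withhold_patent)) and O(attend_hearing) yields O(withhold_patent).
From O(withhold_patent) and premise 1, O(withhold_patent -> not open_valve), we obtain O(not open_valve).
With premise 6, O(not open_valve -> inform_complaint), the K-axiom yields O(inform_complaint).
So O(inform_complaint) holds — inform_complaint is obligatory. None of the other listed options is made obligatory by any chain of premises.

inform_complaint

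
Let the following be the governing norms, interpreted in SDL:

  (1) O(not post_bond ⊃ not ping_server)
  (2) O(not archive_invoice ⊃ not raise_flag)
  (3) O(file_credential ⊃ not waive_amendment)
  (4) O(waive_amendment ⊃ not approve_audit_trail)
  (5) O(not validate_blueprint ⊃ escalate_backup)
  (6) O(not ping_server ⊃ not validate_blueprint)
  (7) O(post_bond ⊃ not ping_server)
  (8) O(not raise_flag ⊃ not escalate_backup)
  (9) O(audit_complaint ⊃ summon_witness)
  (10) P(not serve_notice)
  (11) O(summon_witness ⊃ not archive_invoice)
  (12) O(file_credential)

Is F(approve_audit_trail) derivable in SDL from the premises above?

No

Premise 4 is O(waive_amendment ⊃ not approve_audit_trail), but O(waive_amendment) is not derivable from the premises, so it does not yield O(not approve_audit_trail).
No other premise forces O(not approve_audit_trail). An ideal world satisfying every premise can still have approve_audit_trail true, so F(approve_audit_trail) is not derivable.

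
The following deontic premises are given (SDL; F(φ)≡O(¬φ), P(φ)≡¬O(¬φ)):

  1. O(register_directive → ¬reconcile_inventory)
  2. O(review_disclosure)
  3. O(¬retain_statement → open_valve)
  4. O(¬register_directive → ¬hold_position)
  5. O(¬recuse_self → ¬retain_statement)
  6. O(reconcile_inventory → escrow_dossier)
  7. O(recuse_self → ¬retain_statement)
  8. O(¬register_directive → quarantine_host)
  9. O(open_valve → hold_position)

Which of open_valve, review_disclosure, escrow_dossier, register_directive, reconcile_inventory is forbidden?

By case analysis on ¬recuse_self: premise 5 gives O(¬recuse_self → ¬retain_statement) and premise 7 gives O(recuse_self → ¬retain_statement), so O(¬retain_statement) either way.
With premise 3, O(¬retain_statement → open_valve), the K-axiom yields O(open_valve).
From O(open_valve) and premise 9, O(open_valve → hold_position), we obtain O(hold_position).
Premise 4 is O(¬register_directive → ¬hold_position); contrapositively O(hold_position → register_directive). Since O(hold_position) holds, K gives O(register_directive).
From O(register_directive) and premise 1, O(register_directive → ¬reconcile_inventory), we obtain O(¬reconcile_inventory).
So O(¬reconcile_inventory) holds, i.e. reconcile_inventory is forbidden. None of the other listed options is forbidden under the premises.

reconcile_inventory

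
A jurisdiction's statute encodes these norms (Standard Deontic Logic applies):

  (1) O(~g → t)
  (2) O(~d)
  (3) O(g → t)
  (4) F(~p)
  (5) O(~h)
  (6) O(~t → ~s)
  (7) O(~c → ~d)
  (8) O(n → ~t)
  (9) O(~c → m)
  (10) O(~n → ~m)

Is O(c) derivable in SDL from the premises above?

Premises 1 and 3 are O(~g → t) and O(g → t); every ideal world satisfies ~g or g, so in either case t holds — hence O(t).
Premise 8, O(n → ~t), contraposes to O(t → ~n); with O(t) we get O(~n).
With premise 10, O(~n → ~m), the K-axiom yields O(~m).
The contrapositive of premise 9 (O(~c → m)) is O(~m → c), and O(~m) is already established, so O(c).
Premises 2, 4, 5, 6, 7 do not contribute to this derivation.
So O(c) follows.

Yes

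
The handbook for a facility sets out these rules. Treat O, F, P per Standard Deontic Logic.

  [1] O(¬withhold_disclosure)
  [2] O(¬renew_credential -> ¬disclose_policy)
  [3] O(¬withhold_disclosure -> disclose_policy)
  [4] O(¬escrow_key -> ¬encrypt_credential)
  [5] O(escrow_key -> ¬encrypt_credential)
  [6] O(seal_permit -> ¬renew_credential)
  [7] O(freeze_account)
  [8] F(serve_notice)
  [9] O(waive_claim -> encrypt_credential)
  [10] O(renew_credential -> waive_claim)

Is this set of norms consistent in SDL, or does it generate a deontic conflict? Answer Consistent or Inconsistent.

Inconsistent

Premises 4 and 5 cover both cases: O(¬escrow_key -> ¬encrypt_credential) and O(escrow_key -> ¬encrypt_credential). Since ¬escrow_key ∨ escrow_key is a tautology, O(¬encrypt_credential) follows.
Premise 9 is O(waive_claim -> encrypt_credential); contrapositively O(¬encrypt_credential -> ¬waive_claim). Since O(¬encrypt_credential) holds, K gives O(¬waive_claim).
Premise 10 is O(renew_credential -> waive_claim); contrapositively O(¬waive_claim -> ¬renew_credential). Since O(¬waive_claim) holds, K gives O(¬renew_credential).
From O(¬renew_credential) and premise 2, O(¬renew_credential -> ¬disclose_policy), we obtain O(¬disclose_policy).
The contrapositive of premise 3 (O(¬withhold_disclosure -> disclose_policy)) is O(¬disclose_policy -> withhold_disclosure), and O(¬disclose_policy) is already established, so O(withhold_disclosure).
Yet premise 1 states O(¬withhold_disclosure).
We now have both O(withhold_disclosure) and O(¬withhold_disclosure) — withhold_disclosure is simultaneously obligatory and forbidden, violating the D-axiom.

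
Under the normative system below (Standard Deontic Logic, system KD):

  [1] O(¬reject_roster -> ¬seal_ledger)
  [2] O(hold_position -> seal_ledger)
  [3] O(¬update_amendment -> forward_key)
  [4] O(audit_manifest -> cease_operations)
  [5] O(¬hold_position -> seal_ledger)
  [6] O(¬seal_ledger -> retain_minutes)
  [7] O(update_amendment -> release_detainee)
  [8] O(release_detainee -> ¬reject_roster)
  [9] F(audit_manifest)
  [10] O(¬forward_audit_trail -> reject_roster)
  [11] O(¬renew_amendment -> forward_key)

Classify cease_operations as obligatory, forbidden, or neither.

Premise 4 is O(audit_manifest -> cease_operations), but O(audit_manifest) is not derivable from the premises, so it does not yield O(cease_operations).
No premise or chain of K-axiom applications forces O(cease_operations), and none forces O(¬cease_operations). So cease_operations is neither obligatory nor forbidden under these norms.

Neither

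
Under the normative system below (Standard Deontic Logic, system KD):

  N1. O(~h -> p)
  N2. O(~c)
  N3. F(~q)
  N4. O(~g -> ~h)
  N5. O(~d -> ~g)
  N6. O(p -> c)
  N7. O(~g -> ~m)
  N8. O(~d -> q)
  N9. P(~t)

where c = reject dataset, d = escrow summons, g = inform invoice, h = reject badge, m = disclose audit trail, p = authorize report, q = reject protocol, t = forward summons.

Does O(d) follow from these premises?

Premise 2 states O(~c) outright.
Premise 6, O(p -> c), contraposes to O(~c -> ~p); with O(~c) we get O(~p).
Premise 1, O(~h -> p), contraposes to O(~p -> h); with O(~p) we get O(h).
The contrapositive of premise 4 (O(~g -> ~h)) is O(h -> g), and O(h) is already established, so O(g).
Premise 5 is O(~d -> ~g); contrapositively O(g -> d). Since O(g) holds, K gives O(d).
Premises 3, 7, 8, 9 do not contribute to this derivation.
So O(d) follows.

Yes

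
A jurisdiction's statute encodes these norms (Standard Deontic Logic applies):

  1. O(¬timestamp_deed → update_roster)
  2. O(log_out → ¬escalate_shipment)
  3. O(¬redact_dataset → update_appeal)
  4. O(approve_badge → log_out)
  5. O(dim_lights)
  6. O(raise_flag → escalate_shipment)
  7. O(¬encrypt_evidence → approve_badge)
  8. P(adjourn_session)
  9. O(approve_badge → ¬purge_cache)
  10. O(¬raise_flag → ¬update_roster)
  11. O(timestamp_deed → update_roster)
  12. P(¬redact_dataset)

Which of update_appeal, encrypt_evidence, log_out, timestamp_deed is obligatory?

encrypt_evidence

Premises 11 and 1 are O(timestamp_deed → update_roster) and O(¬timestamp_deed → update_roster); every ideal world satisfies timestamp_deed or ¬timestamp_deed, so in either case update_roster holds — hence O(update_roster).
The contrapositive of premise 10 (O(¬raise_flag → ¬update_roster)) is O(update_roster → raise_flag), and O(update_roster) is already established, so O(raise_flag).
With premise 6, O(raise_flag → escalate_shipment), the K-axiom yields O(escalate_shipment).
The contrapositive of premise 2 (O(log_out → ¬escalate_shipment)) is O(escalate_shipment → ¬log_out), and O(escalate_shipment) is already established, so O(¬log_out).
Premise 4 is O(approve_badge → log_out); contrapositively O(¬log_out → ¬approve_badge). Since O(¬log_out) holds, K gives O(¬approve_badge).
Premise 7 is O(¬encrypt_evidence → approve_badge); contrapositively O(¬approve_badge → encrypt_evidence). Since O(¬approve_badge) holds, K gives O(encrypt_evidence).
So O(encrypt_evidence) holds — encrypt_evidence is obligatory. None of the other listed options is made obligatory by any chain of premises.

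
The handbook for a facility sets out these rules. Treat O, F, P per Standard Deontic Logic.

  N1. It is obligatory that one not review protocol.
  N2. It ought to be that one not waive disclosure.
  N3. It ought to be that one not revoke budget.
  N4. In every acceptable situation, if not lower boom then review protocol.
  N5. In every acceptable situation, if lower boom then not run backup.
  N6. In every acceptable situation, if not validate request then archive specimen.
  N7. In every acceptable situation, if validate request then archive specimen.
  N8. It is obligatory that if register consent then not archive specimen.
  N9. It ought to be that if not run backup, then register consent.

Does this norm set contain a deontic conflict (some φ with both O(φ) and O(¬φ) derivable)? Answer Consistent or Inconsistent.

Premises 7 and 6 cover both cases: O(validate_request → archive_specimen) and O(¬validate_request → archive_specimen). Since validate_request ∨ ¬validate_request is a tautology, O(archive_specimen) follows.
The contrapositive of premise 8 (O(register_consent → ¬archive_specimen)) is O(archive_specimen → ¬register_consent), and O(archive_specimen) is already established, so O(¬register_consent).
Premise 9 is O(¬run_backup → register_consent); contrapositively O(¬register_consent → run_backup). Since O(¬register_consent) holds, K gives O(run_backup).
Premise 5, O(lower_boom → ¬run_backup), contraposes to O(run_backup → ¬lower_boom); with O(run_backup) we get O(¬lower_boom).
From O(¬lower_boom) and premise 4, O(¬lower_boom → review_protocol), we obtain O(review_protocol).
Yet premise 1 states O(¬review_protocol).
We now have both O(review_protocol) and O(¬review_protocol) — review_protocol is simultaneously obligatory and forbidden, violating the D-axiom.

Inconsistent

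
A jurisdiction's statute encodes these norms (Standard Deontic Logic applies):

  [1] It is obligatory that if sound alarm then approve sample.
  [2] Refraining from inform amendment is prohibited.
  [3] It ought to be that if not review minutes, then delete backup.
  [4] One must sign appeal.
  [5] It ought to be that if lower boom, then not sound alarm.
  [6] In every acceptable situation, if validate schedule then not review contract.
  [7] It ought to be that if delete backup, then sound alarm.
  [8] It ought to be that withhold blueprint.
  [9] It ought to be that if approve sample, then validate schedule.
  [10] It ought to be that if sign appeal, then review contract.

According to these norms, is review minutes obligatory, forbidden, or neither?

Obligatory

Premise 4 states O(sign_appeal) outright.
Premise 10 is O(sign_appeal → review_contract); since O(sign_appeal), deontic closure gives O(review_contract).
Premise 6, O(validate_schedule → ¬review_contract), contraposes to O(review_contract → ¬validate_schedule); with O(review_contract) we get O(¬validate_schedule).
Premise 9, O(approve_sample → validate_schedule), contraposes to O(¬validate_schedule → ¬approve_sample); with O(¬validate_schedule) we get O(¬approve_sample).
The contrapositive of premise 1 (O(sound_alarm → approve_sample)) is O(¬approve_sample → ¬sound_alarm), and O(¬approve_sample) is already established, so O(¬sound_alarm).
Premise 7, O(delete_backup → sound_alarm), contraposes to O(¬sound_alarm → ¬delete_backup); with O(¬sound_alarm) we get O(¬delete_backup).
Premise 3 is O(¬review_minutes → delete_backup); contrapositively O(¬delete_backup → review_minutes). Since O(¬delete_backup) holds, K gives O(review_minutes).
Premises 2, 5, 8 do not contribute to this derivation.
Hence review_minutes is obligatory.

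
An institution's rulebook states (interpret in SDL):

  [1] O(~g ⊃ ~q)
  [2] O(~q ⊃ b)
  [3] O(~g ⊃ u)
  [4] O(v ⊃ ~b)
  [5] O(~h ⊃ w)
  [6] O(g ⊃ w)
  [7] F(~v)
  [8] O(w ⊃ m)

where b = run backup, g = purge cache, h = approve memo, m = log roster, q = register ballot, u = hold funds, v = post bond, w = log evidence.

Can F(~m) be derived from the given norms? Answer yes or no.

Yes

F(~v) at premise 7 means O(v).
From O(v) and premise 4, O(v ⊃ ~b), we obtain O(~b).
Premise 2, O(~q ⊃ b), contraposes to O(~b ⊃ q); with O(~b) we get O(q).
Premise 1, O(~g ⊃ ~q), contraposes to O(q ⊃ g); with O(q) we get O(g).
With premise 6, O(g ⊃ w), the K-axiom yields O(w).
From O(w) and premise 8, O(w ⊃ m), we obtain O(m).
Premises 3, 5 do not contribute to this derivation.
So O(m) holds, i.e. F(~m). The claim follows.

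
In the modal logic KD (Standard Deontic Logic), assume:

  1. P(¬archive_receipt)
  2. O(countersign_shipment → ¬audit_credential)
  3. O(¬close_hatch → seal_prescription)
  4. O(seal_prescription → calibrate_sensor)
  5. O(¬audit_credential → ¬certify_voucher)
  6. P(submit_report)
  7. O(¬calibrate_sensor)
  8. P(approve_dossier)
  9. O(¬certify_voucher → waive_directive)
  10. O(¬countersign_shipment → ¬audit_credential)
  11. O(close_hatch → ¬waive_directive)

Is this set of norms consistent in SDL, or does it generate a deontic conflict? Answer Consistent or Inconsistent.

By case analysis on ¬countersign_shipment: premise 10 gives O(¬countersign_shipment → ¬audit_credential) and premise 2 gives O(countersign_shipment → ¬audit_credential), so O(¬audit_credential) either way.
From O(¬audit_credential) and premise 5, O(¬audit_credential → ¬certify_voucher), we obtain O(¬certify_voucher).
Applying K to premise 9 (O(¬certify_voucher → waive_directive)) and O(¬certify_voucher) yields O(waive_directive).
Premise 11, O(close_hatch → ¬waive_directive), contraposes to O(waive_directive → ¬close_hatch); with O(waive_directive) we get O(¬close_hatch).
Applying K to premise 3 (O(¬close_hatch → seal_prescription)) and O(¬close_hatch) yields O(seal_prescription).
Applying K to premise 4 (O(seal_prescription → calibrate_sensor)) and O(seal_prescription) yields O(calibrate_sensor).
But premise 7 directly asserts O(¬calibrate_sensor).
We now have both O(calibrate_sensor) and O(¬calibrate_sensor) — calibrate_sensor is simultaneously obligatory and forbidden, violating the D-axiom.

Inconsistent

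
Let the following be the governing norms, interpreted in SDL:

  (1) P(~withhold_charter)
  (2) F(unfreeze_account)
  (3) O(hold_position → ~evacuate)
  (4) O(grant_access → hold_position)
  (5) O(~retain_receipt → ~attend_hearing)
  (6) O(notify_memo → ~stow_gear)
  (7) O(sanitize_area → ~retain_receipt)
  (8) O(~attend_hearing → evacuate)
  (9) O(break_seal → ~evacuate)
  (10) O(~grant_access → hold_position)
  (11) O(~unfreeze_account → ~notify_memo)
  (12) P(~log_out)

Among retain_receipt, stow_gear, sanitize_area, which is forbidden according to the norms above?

Premises 4 and 10 are O(grant_access → hold_position) and O(~grant_access → hold_position); every ideal world satisfies grant_access or ~grant_access, so in either case hold_position holds — hence O(hold_position).
From O(hold_position) and premise 3, O(hold_position → ~evacuate), we obtain O(~evacuate).
The contrapositive of premise 8 (O(~attend_hearing → evacuate)) is O(~evacuate → attend_hearing), and O(~evacuate) is already established, so O(attend_hearing).
Premise 5, O(~retain_receipt → ~attend_hearing), contraposes to O(attend_hearing → retain_receipt); with O(attend_hearing) we get O(retain_receipt).
The contrapositive of premise 7 (O(sanitize_area → ~retain_receipt)) is O(retain_receipt → ~sanitize_area), and O(retain_receipt) is already established, so O(~sanitize_area).
So O(~sanitize_area) holds, i.e. sanitize_area is forbidden. None of the other listed options is forbidden under the premises.

sanitize_area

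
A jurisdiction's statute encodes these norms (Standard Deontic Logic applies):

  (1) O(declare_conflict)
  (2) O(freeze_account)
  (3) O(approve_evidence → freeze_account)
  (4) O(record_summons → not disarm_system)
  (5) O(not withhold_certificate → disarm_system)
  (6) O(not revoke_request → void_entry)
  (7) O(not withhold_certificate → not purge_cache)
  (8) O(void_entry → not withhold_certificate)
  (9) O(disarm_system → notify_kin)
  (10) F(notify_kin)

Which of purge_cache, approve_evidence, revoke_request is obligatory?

revoke_request

F(notify_kin) at premise 10 means O(not notify_kin).
Premise 9 is O(disarm_system → notify_kin); contrapositively O(not notify_kin → not disarm_system). Since O(not notify_kin) holds, K gives O(not disarm_system).
Premise 5, O(not withhold_certificate → disarm_system), contraposes to O(not disarm_system → withhold_certificate); with O(not disarm_system) we get O(withhold_certificate).
Premise 8 is O(void_entry → not withhold_certificate); contrapositively O(withhold_certificate → not void_entry). Since O(withhold_certificate) holds, K gives O(not void_entry).
The contrapositive of premise 6 (O(not revoke_request → void_entry)) is O(not void_entry → revoke_request), and O(not void_entry) is already established, so O(revoke_request).
So O(revoke_request) holds — revoke_request is obligatory. None of the other listed options is made obligatory by any chain of premises.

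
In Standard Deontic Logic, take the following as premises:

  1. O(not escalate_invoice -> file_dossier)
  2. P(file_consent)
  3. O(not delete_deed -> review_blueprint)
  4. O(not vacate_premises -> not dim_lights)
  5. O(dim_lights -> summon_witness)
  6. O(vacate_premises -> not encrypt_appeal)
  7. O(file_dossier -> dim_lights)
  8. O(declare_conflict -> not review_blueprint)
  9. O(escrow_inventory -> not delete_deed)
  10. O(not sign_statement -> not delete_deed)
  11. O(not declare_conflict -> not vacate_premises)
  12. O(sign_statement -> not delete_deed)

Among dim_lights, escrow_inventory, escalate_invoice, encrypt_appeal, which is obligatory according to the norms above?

escalate_invoice

Premises 12 and 10 cover both cases: O(sign_statement -> not delete_deed) and O(not sign_statement -> not delete_deed). Since sign_statement ∨ not sign_statement is a tautology, O(not delete_deed) follows.
With premise 3, O(not delete_deed -> review_blueprint), the K-axiom yields O(review_blueprint).
The contrapositive of premise 8 (O(declare_conflict -> not review_blueprint)) is O(review_blueprint -> not declare_conflict), and O(review_blueprint) is already established, so O(not declare_conflict).
From O(not declare_conflict) and premise 11, O(not declare_conflict -> not vacate_premises), we obtain O(not vacate_premises).
Premise 4 is O(not vacate_premises -> not dim_lights); since O(not vacate_premises), deontic closure gives O(not dim_lights).
Premise 7 is O(file_dossier -> dim_lights); contrapositively O(not dim_lights -> not file_dossier). Since O(not dim_lights) holds, K gives O(not file_dossier).
Premise 1, O(not escalate_invoice -> file_dossier), contraposes to O(not file_dossier -> escalate_invoice); with O(not file_dossier) we get O(escalate_invoice).
So O(escalate_invoice) holds — escalate_invoice is obligatory. None of the other listed options is made obligatory by any chain of premises.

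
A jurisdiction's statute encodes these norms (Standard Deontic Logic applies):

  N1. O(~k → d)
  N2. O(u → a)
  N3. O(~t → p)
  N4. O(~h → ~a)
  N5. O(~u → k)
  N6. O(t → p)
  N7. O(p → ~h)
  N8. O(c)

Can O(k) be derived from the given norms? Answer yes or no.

Yes

By case analysis on ~t: premise 3 gives O(~t → p) and premise 6 gives O(t → p), so O(p) either way.
Applying K to premise 7 (O(p → ~h)) and O(p) yields O(~h).
Applying K to premise 4 (O(~h → ~a)) and O(~h) yields O(~a).
Premise 2 is O(u → a); contrapositively O(~a → ~u). Since O(~a) holds, K gives O(~u).
Premise 5 is O(~u → k); since O(~u), deontic closure gives O(k).
Premises 1, 8 do not contribute to this derivation.
So O(k) follows.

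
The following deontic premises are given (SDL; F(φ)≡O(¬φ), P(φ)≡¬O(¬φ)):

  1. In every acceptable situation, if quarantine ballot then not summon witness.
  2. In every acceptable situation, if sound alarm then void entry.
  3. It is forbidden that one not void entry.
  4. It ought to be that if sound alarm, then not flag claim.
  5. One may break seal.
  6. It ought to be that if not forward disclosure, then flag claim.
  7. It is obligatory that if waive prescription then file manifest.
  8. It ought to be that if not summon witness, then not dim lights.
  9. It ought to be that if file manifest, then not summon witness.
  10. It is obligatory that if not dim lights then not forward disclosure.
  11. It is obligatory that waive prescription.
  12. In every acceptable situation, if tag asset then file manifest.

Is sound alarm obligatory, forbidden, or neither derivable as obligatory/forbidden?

Forbidden

Premise 11 states O(waive_prescription) outright.
From O(waive_prescription) and premise 7, O(waive_prescription → file_manifest), we obtain O(file_manifest).
Premise 9 is O(file_manifest → ¬summon_witness); since O(file_manifest), deontic closure gives O(¬summon_witness).
Premise 8 is O(¬summon_witness → ¬dim_lights); since O(¬summon_witness), deontic closure gives O(¬dim_lights).
With premise 10, O(¬dim_lights → ¬forward_disclosure), the K-axiom yields O(¬forward_disclosure).
With premise 6, O(¬forward_disclosure → flag_claim), the K-axiom yields O(flag_claim).
Premise 4, O(sound_alarm → ¬flag_claim), contraposes to O(flag_claim → ¬sound_alarm); with O(flag_claim) we get O(¬sound_alarm).
Premises 1, 2, 3, 5, 12 do not contribute to this derivation.
Thus O(¬sound_alarm), which is F(sound_alarm): sound_alarm is forbidden.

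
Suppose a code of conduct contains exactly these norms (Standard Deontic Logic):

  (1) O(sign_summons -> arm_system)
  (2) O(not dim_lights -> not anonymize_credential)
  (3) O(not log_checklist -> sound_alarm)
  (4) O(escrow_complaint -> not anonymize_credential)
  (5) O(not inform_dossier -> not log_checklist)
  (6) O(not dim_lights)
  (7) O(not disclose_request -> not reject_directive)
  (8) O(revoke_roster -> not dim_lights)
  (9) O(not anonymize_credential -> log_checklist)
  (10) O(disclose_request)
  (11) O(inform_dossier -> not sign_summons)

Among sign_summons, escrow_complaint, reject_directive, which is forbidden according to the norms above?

sign_summons

Premise 6 states O(not dim_lights) outright.
With premise 2, O(not dim_lights -> not anonymize_credential), the K-axiom yields O(not anonymize_credential).
With premise 9, O(not anonymize_credential -> log_checklist), the K-axiom yields O(log_checklist).
The contrapositive of premise 5 (O(not inform_dossier -> not log_checklist)) is O(log_checklist -> inform_dossier), and O(log_checklist) is already established, so O(inform_dossier).
Applying K to premise 11 (O(inform_dossier -> not sign_summons)) and O(inform_dossier) yields O(not sign_summons).
So O(not sign_summons) holds, i.e. sign_summons is forbidden. None of the other listed options is forbidden under the premises.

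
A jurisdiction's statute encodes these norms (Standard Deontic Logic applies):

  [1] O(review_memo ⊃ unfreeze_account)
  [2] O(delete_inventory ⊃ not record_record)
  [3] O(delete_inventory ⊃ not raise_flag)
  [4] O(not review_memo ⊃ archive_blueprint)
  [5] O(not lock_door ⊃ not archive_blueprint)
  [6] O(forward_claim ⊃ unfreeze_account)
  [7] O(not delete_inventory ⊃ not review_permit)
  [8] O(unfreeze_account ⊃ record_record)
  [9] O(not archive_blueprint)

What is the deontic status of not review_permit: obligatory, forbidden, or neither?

Obligatory

From premise 9 we have O(not archive_blueprint).
Premise 4 is O(not review_memo ⊃ archive_blueprint); contrapositively O(not archive_blueprint ⊃ review_memo). Since O(not archive_blueprint) holds, K gives O(review_memo).
Premise 1 is O(review_memo ⊃ unfreeze_account); since O(review_memo), deontic closure gives O(unfreeze_account).
Premise 8 is O(unfreeze_account ⊃ record_record); since O(unfreeze_account), deontic closure gives O(record_record).
The contrapositive of premise 2 (O(delete_inventory ⊃ not record_record)) is O(record_record ⊃ not delete_inventory), and O(record_record) is already established, so O(not delete_inventory).
Applying K to premise 7 (O(not delete_inventory ⊃ not review_permit)) and O(not delete_inventory) yields O(not review_permit).
Premises 3, 5, 6 do not contribute to this derivation.
Hence not review_permit is obligatory.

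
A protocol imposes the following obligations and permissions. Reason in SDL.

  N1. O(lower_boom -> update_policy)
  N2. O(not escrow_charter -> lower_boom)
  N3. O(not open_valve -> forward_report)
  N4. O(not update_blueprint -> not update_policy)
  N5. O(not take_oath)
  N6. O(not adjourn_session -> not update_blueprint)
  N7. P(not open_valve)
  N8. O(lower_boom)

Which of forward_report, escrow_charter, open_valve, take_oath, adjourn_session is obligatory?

Premise 8 states O(lower_boom) outright.
Applying K to premise 1 (O(lower_boom -> update_policy)) and O(lower_boom) yields O(update_policy).
The contrapositive of premise 4 (O(not update_blueprint -> not update_policy)) is O(update_policy -> update_blueprint), and O(update_policy) is already established, so O(update_blueprint).
The contrapositive of premise 6 (O(not adjourn_session -> not update_blueprint)) is O(update_blueprint -> adjourn_session), and O(update_blueprint) is already established, so O(adjourn_session).
So O(adjourn_session) holds — adjourn_session is obligatory. None of the other listed options is made obligatory by any chain of premises.

adjourn_session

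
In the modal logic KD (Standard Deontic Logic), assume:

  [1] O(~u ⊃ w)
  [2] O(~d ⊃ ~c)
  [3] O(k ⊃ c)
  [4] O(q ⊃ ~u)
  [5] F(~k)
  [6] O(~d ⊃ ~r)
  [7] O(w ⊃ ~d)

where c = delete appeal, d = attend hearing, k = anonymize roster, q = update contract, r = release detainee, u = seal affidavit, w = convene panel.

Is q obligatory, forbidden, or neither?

Premise 5 is F(~k), i.e. O(k).
Applying K to premise 3 (O(k ⊃ c)) and O(k) yields O(c).
Premise 2 is O(~d ⊃ ~c); contrapositively O(c ⊃ d). Since O(c) holds, K gives O(d).
The contrapositive of premise 7 (O(w ⊃ ~d)) is O(d ⊃ ~w), and O(d) is already established, so O(~w).
The contrapositive of premise 1 (O(~u ⊃ w)) is O(~w ⊃ u), and O(~w) is already established, so O(u).
Premise 4 is O(q ⊃ ~u); contrapositively O(u ⊃ ~q). Since O(u) holds, K gives O(~q).
Premise 6 does not contribute to this derivation.
Thus O(~q), which is F(q): q is forbidden.

Forbidden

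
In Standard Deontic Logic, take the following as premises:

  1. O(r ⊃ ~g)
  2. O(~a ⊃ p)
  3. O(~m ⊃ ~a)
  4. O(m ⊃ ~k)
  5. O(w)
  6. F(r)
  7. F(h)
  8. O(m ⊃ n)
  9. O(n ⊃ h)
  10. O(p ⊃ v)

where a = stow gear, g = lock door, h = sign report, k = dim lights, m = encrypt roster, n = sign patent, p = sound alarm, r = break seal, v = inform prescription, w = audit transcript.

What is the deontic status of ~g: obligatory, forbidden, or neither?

Premise 1 is O(r ⊃ ~g), but O(r) is not derivable from the premises, so it does not yield O(~g).
No premise or chain of K-axiom applications forces O(~g), and none forces O(g). So ~g is neither obligatory nor forbidden under these norms.

Neither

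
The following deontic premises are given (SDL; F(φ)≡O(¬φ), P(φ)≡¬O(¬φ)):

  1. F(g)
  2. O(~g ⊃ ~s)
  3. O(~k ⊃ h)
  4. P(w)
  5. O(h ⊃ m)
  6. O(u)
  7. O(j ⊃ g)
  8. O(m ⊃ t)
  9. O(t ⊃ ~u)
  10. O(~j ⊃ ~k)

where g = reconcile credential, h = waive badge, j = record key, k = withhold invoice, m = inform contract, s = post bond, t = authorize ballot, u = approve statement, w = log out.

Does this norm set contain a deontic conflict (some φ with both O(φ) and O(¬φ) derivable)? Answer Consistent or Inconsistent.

From premise 6 we have O(u).
Premise 9 is O(t ⊃ ~u); contrapositively O(u ⊃ ~t). Since O(u) holds, K gives O(~t).
The contrapositive of premise 8 (O(m ⊃ t)) is O(~t ⊃ ~m), and O(~t) is already established, so O(~m).
Premise 5 is O(h ⊃ m); contrapositively O(~m ⊃ ~h). Since O(~m) holds, K gives O(~h).
Premise 3, O(~k ⊃ h), contraposes to O(~h ⊃ k); with O(~h) we get O(k).
The contrapositive of premise 10 (O(~j ⊃ ~k)) is O(k ⊃ j), and O(k) is already established, so O(j).
From O(j) and premise 7, O(j ⊃ g), we obtain O(g).
However, F(g) at premise 1 amounts to O(~g).
We now have both O(g) and O(~g) — g is simultaneously obligatory and forbidden, violating the D-axiom.

Inconsistent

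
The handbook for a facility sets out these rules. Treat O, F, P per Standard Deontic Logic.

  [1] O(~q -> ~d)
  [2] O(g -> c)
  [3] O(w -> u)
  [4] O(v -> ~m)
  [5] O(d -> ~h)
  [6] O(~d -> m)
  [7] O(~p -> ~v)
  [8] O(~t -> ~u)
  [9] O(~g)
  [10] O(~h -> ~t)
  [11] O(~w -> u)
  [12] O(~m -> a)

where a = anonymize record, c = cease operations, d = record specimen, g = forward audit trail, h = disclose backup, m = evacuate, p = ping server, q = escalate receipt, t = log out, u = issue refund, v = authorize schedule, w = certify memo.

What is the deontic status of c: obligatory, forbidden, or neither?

Neither

Premise 2 is O(g -> c), but O(g) is not derivable from the premises, so it does not yield O(c).
No premise or chain of K-axiom applications forces O(c), and none forces O(~c). So c is neither obligatory nor forbidden under these norms.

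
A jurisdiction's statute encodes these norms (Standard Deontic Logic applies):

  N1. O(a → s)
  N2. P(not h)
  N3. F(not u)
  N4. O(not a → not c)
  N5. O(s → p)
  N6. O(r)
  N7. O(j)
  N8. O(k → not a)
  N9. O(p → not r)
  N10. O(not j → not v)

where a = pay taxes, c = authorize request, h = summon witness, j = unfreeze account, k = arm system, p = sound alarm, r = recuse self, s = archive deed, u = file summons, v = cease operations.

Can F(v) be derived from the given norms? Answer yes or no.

No

Premise 10 is O(not j → not v), but O(not j) is not derivable from the premises, so it does not yield O(not v).
No other premise forces O(not v). An ideal world satisfying every premise can still have v true, so F(v) is not derivable.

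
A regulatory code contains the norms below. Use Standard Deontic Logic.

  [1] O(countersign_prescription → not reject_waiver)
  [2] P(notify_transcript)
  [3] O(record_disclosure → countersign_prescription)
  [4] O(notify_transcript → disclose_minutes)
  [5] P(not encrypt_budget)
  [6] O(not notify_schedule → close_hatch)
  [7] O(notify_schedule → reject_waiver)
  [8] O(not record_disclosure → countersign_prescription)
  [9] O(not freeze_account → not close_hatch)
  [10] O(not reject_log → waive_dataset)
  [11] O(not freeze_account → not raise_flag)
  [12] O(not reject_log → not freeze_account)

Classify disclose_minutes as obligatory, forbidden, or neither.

Premise 4 is O(notify_transcript → disclose_minutes), but O(notify_transcript) is not derivable from the premises (the permission P(notify_transcript) asserts only not O(not notify_transcript), not O(notify_transcript)), so it does not yield O(disclose_minutes).
No premise or chain of K-axiom applications forces O(disclose_minutes), and none forces O(not disclose_minutes). So disclose_minutes is neither obligatory nor forbidden under these norms.

Neither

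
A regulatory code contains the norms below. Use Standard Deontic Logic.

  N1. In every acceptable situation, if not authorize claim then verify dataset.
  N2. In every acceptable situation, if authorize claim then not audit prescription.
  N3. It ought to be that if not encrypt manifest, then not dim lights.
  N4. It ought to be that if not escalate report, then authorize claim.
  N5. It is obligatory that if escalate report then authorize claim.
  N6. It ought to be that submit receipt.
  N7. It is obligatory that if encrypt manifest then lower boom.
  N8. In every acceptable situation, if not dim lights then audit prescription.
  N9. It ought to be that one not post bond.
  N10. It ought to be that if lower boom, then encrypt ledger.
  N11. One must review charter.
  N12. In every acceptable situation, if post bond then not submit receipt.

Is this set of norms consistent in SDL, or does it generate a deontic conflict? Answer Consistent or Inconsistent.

Premise 12 is O(post_bond → ¬submit_receipt), but O(post_bond) is not derivable from the premises, so it does not yield O(¬submit_receipt).
So O(¬submit_receipt) is not derivable, and the apparent clash with O(submit_receipt) does not arise.
A world satisfying every obligation exists (e.g. audit_prescription=false, authorize_claim=true, dim_lights=true, encrypt_ledger=true, encrypt_manifest=true, escalate_report=false, lower_boom=true, post_bond=false, review_charter=true, submit_receipt=true, verify_dataset=false); no atom is both obligatory and forbidden, so the set is consistent.

Consistent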